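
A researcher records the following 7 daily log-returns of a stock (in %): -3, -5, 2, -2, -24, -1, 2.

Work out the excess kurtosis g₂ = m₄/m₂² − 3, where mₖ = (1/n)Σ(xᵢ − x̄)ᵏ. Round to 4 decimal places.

1.4600

x̄ = -4.4286
Σ(xᵢ − x̄)² = 485.7143 ⇒ m₂ = 69.38776
Σ(xᵢ − x̄)⁴ = 150313.2711 ⇒ m₄ = 21473.32445
m₂² = 4814.66056
g₂ = m₄/m₂² − 3 = 4.45999 − 3 ≈ 1.4600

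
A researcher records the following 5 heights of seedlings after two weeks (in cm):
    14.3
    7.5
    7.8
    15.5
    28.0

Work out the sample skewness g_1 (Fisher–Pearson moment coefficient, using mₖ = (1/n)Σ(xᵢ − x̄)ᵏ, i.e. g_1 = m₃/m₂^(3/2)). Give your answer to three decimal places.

x̄ = (14.3 + 7.5 + 7.8 + 15.5 + 28.0) / 5 = 14.6200
deviations (xᵢ − x̄): -0.3200, -7.1200, -6.8200, 0.8800, 13.3800
Σ(xᵢ − x̄)² = 277.1080 ⇒ m₂ = 277.1080/5 = 55.42160
Σ(xᵢ − x̄)³ = 1717.8365 ⇒ m₃ = 1717.8365/5 = 343.56730
m₂^(3/2) = 55.42160^(1.5) = 412.58990
g_1 = m₃ / m₂^(3/2) = 343.56730 / 412.58990 ≈ 0.833

0.833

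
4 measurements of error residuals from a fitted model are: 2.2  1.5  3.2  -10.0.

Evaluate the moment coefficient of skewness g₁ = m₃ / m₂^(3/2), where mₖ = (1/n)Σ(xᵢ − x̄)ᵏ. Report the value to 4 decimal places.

-1.1106

x̄ = (2.2 + 1.5 + 3.2 - 10.0) / 4 = -0.7750
deviations (xᵢ − x̄): 2.9750, 2.2750, 3.9750, -9.2250
Σ(xᵢ − x̄)² = 114.9275 ⇒ m₂ = 114.9275/4 = 28.73188
Σ(xᵢ − x̄)³ = -684.1406 ⇒ m₃ = -684.1406/4 = -171.03516
m₂^(3/2) = 28.73188^(1.5) = 154.00895
g₁ = m₃ / m₂^(3/2) = -171.03516 / 154.00895 ≈ -1.1106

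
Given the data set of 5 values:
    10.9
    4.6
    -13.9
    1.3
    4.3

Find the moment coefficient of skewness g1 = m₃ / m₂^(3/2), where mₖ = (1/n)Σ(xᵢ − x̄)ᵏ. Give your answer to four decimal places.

-0.9533

x̄ = (10.9 + 4.6 - 13.9 + 1.3 + 4.3) / 5 = 1.4400
deviations (xᵢ − x̄): 9.4600, 3.1600, -15.3400, -0.1400, 2.8600
Σ(xᵢ − x̄)² = 342.9920 ⇒ m₂ = 342.9920/5 = 68.59840
Σ(xᵢ − x̄)³ = -2708.2054 ⇒ m₃ = -2708.2054/5 = -541.64107
m₂^(3/2) = 68.59840^(1.5) = 568.16042
g1 = m₃ / m₂^(3/2) = -541.64107 / 568.16042 ≈ -0.9533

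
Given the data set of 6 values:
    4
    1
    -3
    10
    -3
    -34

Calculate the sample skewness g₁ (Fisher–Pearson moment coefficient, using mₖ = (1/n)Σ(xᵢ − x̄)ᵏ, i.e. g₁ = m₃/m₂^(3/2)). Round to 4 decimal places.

x̄ = (4 + 1 - 3 + 10 - 3 - 34) / 6 = -4.1667
deviations (xᵢ − x̄): 8.1667, 5.1667, 1.1667, 14.1667, 1.1667, -29.8333
Σ(xᵢ − x̄)² = 1186.8333 ⇒ m₂ = 1186.8333/6 = 197.80556
Σ(xᵢ − x̄)³ = -23023.5556 ⇒ m₃ = -23023.5556/6 = -3837.25926
m₂^(3/2) = 197.80556^(1.5) = 2782.00386
g₁ = m₃ / m₂^(3/2) = -3837.25926 / 2782.00386 ≈ -1.3793

-1.3793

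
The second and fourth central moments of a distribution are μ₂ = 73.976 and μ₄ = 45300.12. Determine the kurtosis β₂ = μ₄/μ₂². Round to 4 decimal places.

8.2779

μ₂² = 73.976² = 5472.44858
μ₄/μ₂² = 45300.12 / 5472.44858 = 8.27785
β₂ ≈ 8.2779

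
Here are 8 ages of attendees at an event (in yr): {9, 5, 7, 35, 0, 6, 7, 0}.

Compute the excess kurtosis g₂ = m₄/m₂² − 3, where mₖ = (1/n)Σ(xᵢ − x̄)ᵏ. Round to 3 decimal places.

2.236

x̄ = 8.6250
Σ(xᵢ − x̄)² = 869.8750 ⇒ m₂ = 108.73438
Σ(xᵢ − x̄)⁴ = 495217.9316 ⇒ m₄ = 61902.24146
m₂² = 11823.16431
g₂ = m₄/m₂² − 3 = 5.23567 − 3 ≈ 2.236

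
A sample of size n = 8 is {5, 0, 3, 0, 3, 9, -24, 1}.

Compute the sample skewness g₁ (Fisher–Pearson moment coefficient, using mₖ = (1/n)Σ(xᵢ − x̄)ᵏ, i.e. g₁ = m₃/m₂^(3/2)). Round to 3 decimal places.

x̄ = (5 + 0 + 3 + 0 + 3 + 9 - 24 + 1) / 8 = -0.3750
deviations (xᵢ − x̄): 5.3750, 0.3750, 3.3750, 0.3750, 3.3750, 9.3750, -23.6250, 1.3750
Σ(xᵢ − x̄)² = 699.8750 ⇒ m₂ = 699.8750/8 = 87.48438
Σ(xᵢ − x̄)³ = -12127.2188 ⇒ m₃ = -12127.2188/8 = -1515.90234
m₂^(3/2) = 87.48438^(1.5) = 818.26833
g₁ = m₃ / m₂^(3/2) = -1515.90234 / 818.26833 ≈ -1.853

-1.853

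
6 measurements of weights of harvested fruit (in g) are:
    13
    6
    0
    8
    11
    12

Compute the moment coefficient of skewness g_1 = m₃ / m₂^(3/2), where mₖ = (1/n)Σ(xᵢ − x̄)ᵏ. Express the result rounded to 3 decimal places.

x̄ = (13 + 6 + 0 + 8 + 11 + 12) / 6 = 8.3333
deviations (xᵢ − x̄): 4.6667, -2.3333, -8.3333, -0.3333, 2.6667, 3.6667
Σ(xᵢ − x̄)² = 117.3333 ⇒ m₂ = 117.3333/6 = 19.55556
Σ(xᵢ − x̄)³ = -421.5556 ⇒ m₃ = -421.5556/6 = -70.25926
m₂^(3/2) = 19.55556^(1.5) = 86.47792
g_1 = m₃ / m₂^(3/2) = -70.25926 / 86.47792 ≈ -0.812

-0.812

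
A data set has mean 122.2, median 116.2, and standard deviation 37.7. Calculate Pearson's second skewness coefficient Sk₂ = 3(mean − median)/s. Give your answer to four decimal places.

0.4775

Sk₂ = 3(122.2 − 116.2) / 37.7 = 3 × 6.0000 / 37.7
    = 18.0000 / 37.7 ≈ 0.4775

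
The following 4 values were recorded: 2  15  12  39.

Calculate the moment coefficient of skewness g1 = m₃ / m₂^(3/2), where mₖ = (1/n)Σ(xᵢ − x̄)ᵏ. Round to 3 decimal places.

0.712

x̄ = (2 + 15 + 12 + 39) / 4 = 17.0000
deviations (xᵢ − x̄): -15.0000, -2.0000, -5.0000, 22.0000
Σ(xᵢ − x̄)² = 738.0000 ⇒ m₂ = 738.0000/4 = 184.50000
Σ(xᵢ − x̄)³ = 7140.0000 ⇒ m₃ = 7140.0000/4 = 1785.00000
m₂^(3/2) = 184.50000^(1.5) = 2506.07784
g1 = m₃ / m₂^(3/2) = 1785.00000 / 2506.07784 ≈ 0.712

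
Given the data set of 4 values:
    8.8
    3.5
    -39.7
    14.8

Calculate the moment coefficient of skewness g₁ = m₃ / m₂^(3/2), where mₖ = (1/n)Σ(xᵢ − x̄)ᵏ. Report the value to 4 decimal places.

-1.0357

x̄ = (8.8 + 3.5 - 39.7 + 14.8) / 4 = -3.1500
deviations (xᵢ − x̄): 11.9500, 6.6500, -36.5500, 17.9500
Σ(xᵢ − x̄)² = 1845.1300 ⇒ m₂ = 1845.1300/4 = 461.28250
Σ(xᵢ − x̄)³ = -41043.1320 ⇒ m₃ = -41043.1320/4 = -10260.78300
m₂^(3/2) = 461.28250^(1.5) = 9907.18946
g₁ = m₃ / m₂^(3/2) = -10260.78300 / 9907.18946 ≈ -1.0357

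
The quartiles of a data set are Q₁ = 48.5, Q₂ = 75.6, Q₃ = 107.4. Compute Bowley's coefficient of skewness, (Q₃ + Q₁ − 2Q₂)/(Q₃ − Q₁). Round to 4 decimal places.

0.0798

numerator: Q₃ + Q₁ − 2Q₂ = 107.4 + 48.5 − 2×75.6 = 4.7000
denominator: Q₃ − Q₁ = 107.4 − 48.5 = 58.9000
Bowley skewness = 4.7000 / 58.9000 ≈ 0.0798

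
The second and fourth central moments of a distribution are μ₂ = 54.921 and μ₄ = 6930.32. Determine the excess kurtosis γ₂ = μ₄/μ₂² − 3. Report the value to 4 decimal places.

μ₂² = 54.921² = 3016.31624
μ₄/μ₂² = 6930.32 / 3016.31624 = 2.29761
γ₂ = 2.29761 − 3 ≈ -0.7024

-0.7024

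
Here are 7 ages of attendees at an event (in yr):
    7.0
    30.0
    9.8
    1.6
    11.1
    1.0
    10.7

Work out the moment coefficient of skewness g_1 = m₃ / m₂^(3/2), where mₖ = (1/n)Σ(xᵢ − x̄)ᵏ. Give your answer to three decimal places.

x̄ = (7.0 + 30.0 + 9.8 + 1.6 + 11.1 + 1.0 + 10.7) / 7 = 10.1714
deviations (xᵢ − x̄): -3.1714, 19.8286, -0.3714, -8.5714, 0.9286, -9.1714, 0.5286
Σ(xᵢ − x̄)² = 562.0943 ⇒ m₂ = 562.0943/7 = 80.29918
Σ(xᵢ − x̄)³ = 6363.8497 ⇒ m₃ = 6363.8497/7 = 909.12138
m₂^(3/2) = 80.29918^(1.5) = 719.55947
g_1 = m₃ / m₂^(3/2) = 909.12138 / 719.55947 ≈ 1.263

1.263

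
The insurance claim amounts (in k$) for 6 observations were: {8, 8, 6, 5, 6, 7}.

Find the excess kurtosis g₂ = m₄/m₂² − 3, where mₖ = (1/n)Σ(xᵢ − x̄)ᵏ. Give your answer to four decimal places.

-1.3884

x̄ = 6.6667
Σ(xᵢ − x̄)² = 7.3333 ⇒ m₂ = 1.22222
Σ(xᵢ − x̄)⁴ = 14.4444 ⇒ m₄ = 2.40741
m₂² = 1.49383
g₂ = m₄/m₂² − 3 = 1.61157 − 3 ≈ -1.3884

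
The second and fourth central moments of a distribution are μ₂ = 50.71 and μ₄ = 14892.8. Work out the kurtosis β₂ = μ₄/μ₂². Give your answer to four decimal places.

5.7915

μ₂² = 50.71² = 2571.50410
μ₄/μ₂² = 14892.8 / 2571.50410 = 5.79147
β₂ ≈ 5.7915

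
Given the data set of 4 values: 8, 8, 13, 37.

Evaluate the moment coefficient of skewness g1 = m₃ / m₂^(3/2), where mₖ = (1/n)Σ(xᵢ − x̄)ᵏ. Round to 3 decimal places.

1.060

x̄ = (8 + 8 + 13 + 37) / 4 = 16.5000
deviations (xᵢ − x̄): -8.5000, -8.5000, -3.5000, 20.5000
Σ(xᵢ − x̄)² = 577.0000 ⇒ m₂ = 577.0000/4 = 144.25000
Σ(xᵢ − x̄)³ = 7344.0000 ⇒ m₃ = 7344.0000/4 = 1836.00000
m₂^(3/2) = 144.25000^(1.5) = 1732.50195
g1 = m₃ / m₂^(3/2) = 1836.00000 / 1732.50195 ≈ 1.060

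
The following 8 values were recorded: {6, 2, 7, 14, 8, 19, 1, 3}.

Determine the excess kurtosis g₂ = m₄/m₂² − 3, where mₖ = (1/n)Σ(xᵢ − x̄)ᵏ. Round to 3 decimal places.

x̄ = 7.5000
Σ(xᵢ − x̄)² = 270.0000 ⇒ m₂ = 33.75000
Σ(xᵢ − x̄)⁴ = 22390.5000 ⇒ m₄ = 2798.81250
m₂² = 1139.06250
g₂ = m₄/m₂² − 3 = 2.45712 − 3 ≈ -0.543

-0.543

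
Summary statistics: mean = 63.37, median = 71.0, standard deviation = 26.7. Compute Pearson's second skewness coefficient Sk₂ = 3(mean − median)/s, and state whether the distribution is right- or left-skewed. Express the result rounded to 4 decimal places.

Sk₂ = 3(63.37 − 71.0) / 26.7 = 3 × -7.6300 / 26.7
    = -22.8900 / 26.7 ≈ -0.8573
Sk₂ < 0 ⇒ mean < median ⇒ left-skewed (negative skew).

-0.8573, left-skewed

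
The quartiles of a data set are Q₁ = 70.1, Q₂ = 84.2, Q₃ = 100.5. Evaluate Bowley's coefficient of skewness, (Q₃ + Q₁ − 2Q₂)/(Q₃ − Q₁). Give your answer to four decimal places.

0.0724

numerator: Q₃ + Q₁ − 2Q₂ = 100.5 + 70.1 − 2×84.2 = 2.2000
denominator: Q₃ − Q₁ = 100.5 − 70.1 = 30.4000
Bowley skewness = 2.2000 / 30.4000 ≈ 0.0724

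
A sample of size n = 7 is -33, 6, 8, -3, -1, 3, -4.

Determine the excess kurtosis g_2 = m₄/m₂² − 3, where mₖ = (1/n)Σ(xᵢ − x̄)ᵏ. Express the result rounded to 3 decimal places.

1.250

x̄ = -3.4286
Σ(xᵢ − x̄)² = 1141.7143 ⇒ m₂ = 163.10204
Σ(xᵢ − x̄)⁴ = 791401.9242 ⇒ m₄ = 113057.41774
m₂² = 26602.27572
g_2 = m₄/m₂² − 3 = 4.24992 − 3 ≈ 1.250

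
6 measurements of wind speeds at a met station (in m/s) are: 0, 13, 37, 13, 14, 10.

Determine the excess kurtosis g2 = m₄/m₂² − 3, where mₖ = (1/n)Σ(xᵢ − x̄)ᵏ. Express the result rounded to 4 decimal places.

0.2838

x̄ = 14.5000
Σ(xᵢ − x̄)² = 741.5000 ⇒ m₂ = 123.58333
Σ(xᵢ − x̄)⁴ = 300914.3750 ⇒ m₄ = 50152.39583
m₂² = 15272.84028
g2 = m₄/m₂² − 3 = 3.28376 − 3 ≈ 0.2838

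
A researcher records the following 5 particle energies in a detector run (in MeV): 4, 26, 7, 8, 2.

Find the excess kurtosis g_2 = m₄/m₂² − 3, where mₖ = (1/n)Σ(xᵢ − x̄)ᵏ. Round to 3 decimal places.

-0.040

x̄ = 9.4000
Σ(xᵢ − x̄)² = 367.2000 ⇒ m₂ = 73.44000
Σ(xᵢ − x̄)⁴ = 79819.2960 ⇒ m₄ = 15963.85920
m₂² = 5393.43360
g_2 = m₄/m₂² − 3 = 2.95987 − 3 ≈ -0.040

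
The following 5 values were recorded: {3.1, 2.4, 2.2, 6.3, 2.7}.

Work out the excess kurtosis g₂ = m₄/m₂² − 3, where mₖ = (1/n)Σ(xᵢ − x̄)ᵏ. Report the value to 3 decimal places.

0.049

x̄ = 3.3400
Σ(xᵢ − x̄)² = 11.4120 ⇒ m₂ = 2.28240
Σ(xᵢ − x̄)⁴ = 79.4064 ⇒ m₄ = 15.88129
m₂² = 5.20935
g₂ = m₄/m₂² − 3 = 3.04861 − 3 ≈ 0.049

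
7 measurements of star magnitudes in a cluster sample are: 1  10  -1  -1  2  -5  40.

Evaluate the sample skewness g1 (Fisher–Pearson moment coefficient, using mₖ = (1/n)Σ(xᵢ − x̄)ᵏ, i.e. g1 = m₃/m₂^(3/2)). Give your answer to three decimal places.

1.699

x̄ = (1 + 10 - 1 - 1 + 2 - 5 + 40) / 7 = 6.5714
deviations (xᵢ − x̄): -5.5714, 3.4286, -7.5714, -7.5714, -4.5714, -11.5714, 33.4286
Σ(xᵢ − x̄)² = 1429.7143 ⇒ m₂ = 1429.7143/7 = 204.24490
Σ(xᵢ − x̄)³ = 34709.7551 ⇒ m₃ = 34709.7551/7 = 4958.53644
m₂^(3/2) = 204.24490^(1.5) = 2918.95114
g1 = m₃ / m₂^(3/2) = 4958.53644 / 2918.95114 ≈ 1.699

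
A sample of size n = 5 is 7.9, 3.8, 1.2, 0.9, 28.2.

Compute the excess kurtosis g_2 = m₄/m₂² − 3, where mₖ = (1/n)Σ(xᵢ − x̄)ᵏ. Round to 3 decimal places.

-0.059

x̄ = 8.4000
Σ(xᵢ − x̄)² = 521.5400 ⇒ m₂ = 104.30800
Σ(xᵢ − x̄)⁴ = 159994.6178 ⇒ m₄ = 31998.92356
m₂² = 10880.15886
g_2 = m₄/m₂² − 3 = 2.94103 − 3 ≈ -0.059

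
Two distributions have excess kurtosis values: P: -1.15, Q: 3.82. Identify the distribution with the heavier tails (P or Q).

Higher excess kurtosis ⇒ heavier tails relative to the normal distribution.
-1.15 vs 3.82: the larger is 3.82, so Q has heavier tails. (Q is leptokurtic — heavier-than-normal tails; the other is platykurtic.)

Q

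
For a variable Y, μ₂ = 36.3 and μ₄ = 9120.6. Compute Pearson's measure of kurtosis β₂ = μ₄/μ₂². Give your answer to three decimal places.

6.922

μ₂² = 36.3² = 1317.69000
μ₄/μ₂² = 9120.6 / 1317.69000 = 6.92166
β₂ ≈ 6.922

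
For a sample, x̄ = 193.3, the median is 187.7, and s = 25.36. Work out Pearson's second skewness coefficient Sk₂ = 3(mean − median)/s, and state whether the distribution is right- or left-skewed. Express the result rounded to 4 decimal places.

0.6625, right-skewed

Sk₂ = 3(193.3 − 187.7) / 25.36 = 3 × 5.6000 / 25.36
    = 16.8000 / 25.36 ≈ 0.6625
Sk₂ > 0 ⇒ mean > median ⇒ right-skewed (positive skew).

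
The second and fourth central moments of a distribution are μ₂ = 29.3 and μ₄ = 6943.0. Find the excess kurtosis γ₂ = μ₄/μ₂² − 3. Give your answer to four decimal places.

μ₂² = 29.3² = 858.49000
μ₄/μ₂² = 6943.0 / 858.49000 = 8.08746
γ₂ = 8.08746 − 3 ≈ 5.0875

5.0875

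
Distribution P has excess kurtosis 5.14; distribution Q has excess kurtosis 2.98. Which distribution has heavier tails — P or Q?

Higher excess kurtosis ⇒ heavier tails relative to the normal distribution.
5.14 vs 2.98: the larger is 5.14, so P has heavier tails.

P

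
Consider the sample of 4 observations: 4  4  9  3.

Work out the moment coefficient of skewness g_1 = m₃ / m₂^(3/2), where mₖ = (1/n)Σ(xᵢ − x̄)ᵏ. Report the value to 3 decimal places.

1.047

x̄ = (4 + 4 + 9 + 3) / 4 = 5.0000
deviations (xᵢ − x̄): -1.0000, -1.0000, 4.0000, -2.0000
Σ(xᵢ − x̄)² = 22.0000 ⇒ m₂ = 22.0000/4 = 5.50000
Σ(xᵢ − x̄)³ = 54.0000 ⇒ m₃ = 54.0000/4 = 13.50000
m₂^(3/2) = 5.50000^(1.5) = 12.89864
g_1 = m₃ / m₂^(3/2) = 13.50000 / 12.89864 ≈ 1.047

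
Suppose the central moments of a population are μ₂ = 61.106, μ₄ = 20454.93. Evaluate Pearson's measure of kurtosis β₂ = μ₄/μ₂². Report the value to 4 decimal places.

5.4781

μ₂² = 61.106² = 3733.94324
μ₄/μ₂² = 20454.93 / 3733.94324 = 5.47810
β₂ ≈ 5.4781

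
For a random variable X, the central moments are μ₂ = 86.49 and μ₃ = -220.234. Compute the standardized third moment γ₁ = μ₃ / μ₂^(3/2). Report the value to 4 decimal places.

-0.2738

σ = √μ₂ = √86.49 = 9.30000
σ³ = μ₂^(3/2) = 804.35700
γ₁ = μ₃/σ³ = -220.234 / 804.35700 ≈ -0.2738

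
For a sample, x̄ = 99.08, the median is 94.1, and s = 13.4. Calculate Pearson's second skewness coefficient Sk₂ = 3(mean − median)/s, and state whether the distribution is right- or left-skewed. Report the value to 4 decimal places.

1.1149, right-skewed

Sk₂ = 3(99.08 − 94.1) / 13.4 = 3 × 4.9800 / 13.4
    = 14.9400 / 13.4 ≈ 1.1149
Sk₂ > 0 ⇒ mean > median ⇒ right-skewed (positive skew).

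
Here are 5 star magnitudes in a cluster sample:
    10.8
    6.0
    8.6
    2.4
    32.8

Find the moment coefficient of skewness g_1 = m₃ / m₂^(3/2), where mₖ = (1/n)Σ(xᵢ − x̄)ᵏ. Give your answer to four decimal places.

1.2449

x̄ = (10.8 + 6.0 + 8.6 + 2.4 + 32.8) / 5 = 12.1200
deviations (xᵢ − x̄): -1.3200, -6.1200, -3.5200, -9.7200, 20.6800
Σ(xᵢ − x̄)² = 573.7280 ⇒ m₂ = 573.7280/5 = 114.74560
Σ(xᵢ − x̄)³ = 7650.5933 ⇒ m₃ = 7650.5933/5 = 1530.11866
m₂^(3/2) = 114.74560^(1.5) = 1229.14767
g_1 = m₃ / m₂^(3/2) = 1530.11866 / 1229.14767 ≈ 1.2449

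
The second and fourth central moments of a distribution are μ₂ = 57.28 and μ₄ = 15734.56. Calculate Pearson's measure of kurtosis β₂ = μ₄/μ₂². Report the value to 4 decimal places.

μ₂² = 57.28² = 3280.99840
μ₄/μ₂² = 15734.56 / 3280.99840 = 4.79566
β₂ ≈ 4.7957

4.7957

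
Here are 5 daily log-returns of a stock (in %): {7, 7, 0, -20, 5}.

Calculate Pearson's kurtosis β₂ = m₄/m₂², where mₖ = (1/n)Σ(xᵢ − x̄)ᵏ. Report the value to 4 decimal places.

x̄ = -0.2000
Σ(xᵢ − x̄)² = 522.8000 ⇒ m₂ = 104.56000
Σ(xᵢ − x̄)⁴ = 159801.2960 ⇒ m₄ = 31960.25920
m₂² = 10932.79360
β₂ = m₄/m₂² = 31960.25920 / 10932.79360 ≈ 2.9233

2.9233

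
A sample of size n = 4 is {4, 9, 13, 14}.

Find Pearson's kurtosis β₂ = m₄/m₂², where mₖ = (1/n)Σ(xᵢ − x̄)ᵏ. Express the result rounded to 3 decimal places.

1.700

x̄ = 10.0000
Σ(xᵢ − x̄)² = 62.0000 ⇒ m₂ = 15.50000
Σ(xᵢ − x̄)⁴ = 1634.0000 ⇒ m₄ = 408.50000
m₂² = 240.25000
β₂ = m₄/m₂² = 408.50000 / 240.25000 ≈ 1.700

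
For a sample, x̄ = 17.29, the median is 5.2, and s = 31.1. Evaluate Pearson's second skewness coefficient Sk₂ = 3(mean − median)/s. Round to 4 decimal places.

1.1662

Sk₂ = 3(17.29 − 5.2) / 31.1 = 3 × 12.0900 / 31.1
    = 36.2700 / 31.1 ≈ 1.1662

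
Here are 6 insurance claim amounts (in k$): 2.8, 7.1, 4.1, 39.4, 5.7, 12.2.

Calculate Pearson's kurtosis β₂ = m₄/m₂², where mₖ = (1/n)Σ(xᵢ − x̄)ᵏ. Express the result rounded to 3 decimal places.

3.802

x̄ = 11.8833
Σ(xᵢ − x̄)² = 961.4683 ⇒ m₂ = 160.24472
Σ(xᵢ − x̄)⁴ = 585764.4739 ⇒ m₄ = 97627.41231
m₂² = 25678.37100
β₂ = m₄/m₂² = 97627.41231 / 25678.37100 ≈ 3.802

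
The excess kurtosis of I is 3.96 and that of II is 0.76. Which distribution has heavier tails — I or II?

Higher excess kurtosis ⇒ heavier tails relative to the normal distribution.
3.96 vs 0.76: the larger is 3.96, so I has heavier tails.

I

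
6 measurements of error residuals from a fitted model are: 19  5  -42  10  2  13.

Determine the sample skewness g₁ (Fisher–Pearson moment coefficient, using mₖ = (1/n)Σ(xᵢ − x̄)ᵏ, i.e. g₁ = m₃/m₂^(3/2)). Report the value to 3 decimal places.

x̄ = (19 + 5 - 42 + 10 + 2 + 13) / 6 = 1.1667
deviations (xᵢ − x̄): 17.8333, 3.8333, -43.1667, 8.8333, 0.8333, 11.8333
Σ(xᵢ − x̄)² = 2414.8333 ⇒ m₂ = 2414.8333/6 = 402.47222
Σ(xᵢ − x̄)³ = -72360.4444 ⇒ m₃ = -72360.4444/6 = -12060.07407
m₂^(3/2) = 402.47222^(1.5) = 8074.28115
g₁ = m₃ / m₂^(3/2) = -12060.07407 / 8074.28115 ≈ -1.494

-1.494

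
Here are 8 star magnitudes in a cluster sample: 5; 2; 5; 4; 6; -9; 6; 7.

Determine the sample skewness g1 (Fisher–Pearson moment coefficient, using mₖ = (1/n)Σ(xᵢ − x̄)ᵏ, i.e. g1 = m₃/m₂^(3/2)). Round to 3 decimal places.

x̄ = (5 + 2 + 5 + 4 + 6 - 9 + 6 + 7) / 8 = 3.2500
deviations (xᵢ − x̄): 1.7500, -1.2500, 1.7500, 0.7500, 2.7500, -12.2500, 2.7500, 3.7500
Σ(xᵢ − x̄)² = 187.5000 ⇒ m₂ = 187.5000/8 = 23.43750
Σ(xᵢ − x̄)³ = -1734.7500 ⇒ m₃ = -1734.7500/8 = -216.84375
m₂^(3/2) = 23.43750^(1.5) = 113.46631
g1 = m₃ / m₂^(3/2) = -216.84375 / 113.46631 ≈ -1.911

-1.911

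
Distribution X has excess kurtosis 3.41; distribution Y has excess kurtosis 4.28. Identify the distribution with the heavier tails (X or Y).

Higher excess kurtosis ⇒ heavier tails relative to the normal distribution.
3.41 vs 4.28: the larger is 4.28, so Y has heavier tails.

Y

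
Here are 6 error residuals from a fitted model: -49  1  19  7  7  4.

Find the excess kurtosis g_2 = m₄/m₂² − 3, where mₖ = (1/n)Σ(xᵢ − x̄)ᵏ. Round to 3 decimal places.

0.787

x̄ = -1.8333
Σ(xᵢ − x̄)² = 2856.8333 ⇒ m₂ = 476.13889
Σ(xᵢ − x̄)⁴ = 5151044.4861 ⇒ m₄ = 858507.41435
m₂² = 226708.24151
g_2 = m₄/m₂² − 3 = 3.78684 − 3 ≈ 0.787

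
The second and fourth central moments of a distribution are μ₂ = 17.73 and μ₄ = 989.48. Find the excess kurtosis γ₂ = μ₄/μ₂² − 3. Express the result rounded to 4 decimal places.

μ₂² = 17.73² = 314.35290
μ₄/μ₂² = 989.48 / 314.35290 = 3.14767
γ₂ = 3.14767 − 3 ≈ 0.1477

0.1477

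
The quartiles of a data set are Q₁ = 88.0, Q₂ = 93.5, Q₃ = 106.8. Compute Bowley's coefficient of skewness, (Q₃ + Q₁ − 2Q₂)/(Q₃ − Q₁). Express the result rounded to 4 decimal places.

numerator: Q₃ + Q₁ − 2Q₂ = 106.8 + 88.0 − 2×93.5 = 7.8000
denominator: Q₃ − Q₁ = 106.8 − 88.0 = 18.8000
Bowley skewness = 7.8000 / 18.8000 ≈ 0.4149

0.4149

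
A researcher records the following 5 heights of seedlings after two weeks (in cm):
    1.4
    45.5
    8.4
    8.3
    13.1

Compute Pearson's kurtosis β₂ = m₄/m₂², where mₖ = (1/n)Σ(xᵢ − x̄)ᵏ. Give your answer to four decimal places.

x̄ = 15.3400
Σ(xᵢ − x̄)² = 1206.6920 ⇒ m₂ = 241.33840
Σ(xᵢ − x̄)⁴ = 869981.6546 ⇒ m₄ = 173996.33091
m₂² = 58244.22331
β₂ = m₄/m₂² = 173996.33091 / 58244.22331 ≈ 2.9874

2.9874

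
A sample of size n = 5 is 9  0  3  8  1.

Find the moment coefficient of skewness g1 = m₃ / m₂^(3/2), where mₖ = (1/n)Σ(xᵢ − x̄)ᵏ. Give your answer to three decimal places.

0.233

x̄ = (9 + 0 + 3 + 8 + 1) / 5 = 4.2000
deviations (xᵢ − x̄): 4.8000, -4.2000, -1.2000, 3.8000, -3.2000
Σ(xᵢ − x̄)² = 66.8000 ⇒ m₂ = 66.8000/5 = 13.36000
Σ(xᵢ − x̄)³ = 56.8800 ⇒ m₃ = 56.8800/5 = 11.37600
m₂^(3/2) = 13.36000^(1.5) = 48.83258
g1 = m₃ / m₂^(3/2) = 11.37600 / 48.83258 ≈ 0.233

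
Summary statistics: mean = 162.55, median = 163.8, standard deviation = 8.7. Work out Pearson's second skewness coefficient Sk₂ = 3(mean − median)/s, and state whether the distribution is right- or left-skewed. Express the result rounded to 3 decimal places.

Sk₂ = 3(162.55 − 163.8) / 8.7 = 3 × -1.2500 / 8.7
    = -3.7500 / 8.7 ≈ -0.431
Sk₂ < 0 ⇒ mean < median ⇒ left-skewed (negative skew).

-0.431, left-skewed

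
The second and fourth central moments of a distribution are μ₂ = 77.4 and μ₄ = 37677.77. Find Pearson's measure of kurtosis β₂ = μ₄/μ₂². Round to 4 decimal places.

μ₂² = 77.4² = 5990.76000
μ₄/μ₂² = 37677.77 / 5990.76000 = 6.28931
β₂ ≈ 6.2893

6.2893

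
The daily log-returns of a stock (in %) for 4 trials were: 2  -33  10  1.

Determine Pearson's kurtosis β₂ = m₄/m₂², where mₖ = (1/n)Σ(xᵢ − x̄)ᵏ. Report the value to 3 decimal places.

x̄ = -5.0000
Σ(xᵢ − x̄)² = 1094.0000 ⇒ m₂ = 273.50000
Σ(xᵢ − x̄)⁴ = 668978.0000 ⇒ m₄ = 167244.50000
m₂² = 74802.25000
β₂ = m₄/m₂² = 167244.50000 / 74802.25000 ≈ 2.236

2.236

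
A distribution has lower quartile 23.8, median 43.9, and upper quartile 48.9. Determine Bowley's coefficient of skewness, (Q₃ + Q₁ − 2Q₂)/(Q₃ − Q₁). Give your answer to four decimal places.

numerator: Q₃ + Q₁ − 2Q₂ = 48.9 + 23.8 − 2×43.9 = -15.1000
denominator: Q₃ − Q₁ = 48.9 − 23.8 = 25.1000
Bowley skewness = -15.1000 / 25.1000 ≈ -0.6016

-0.6016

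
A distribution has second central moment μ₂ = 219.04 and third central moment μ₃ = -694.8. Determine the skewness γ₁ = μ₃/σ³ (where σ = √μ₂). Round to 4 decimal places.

σ = √μ₂ = √219.04 = 14.80000
σ³ = μ₂^(3/2) = 3241.79200
γ₁ = μ₃/σ³ = -694.8 / 3241.79200 ≈ -0.2143

-0.2143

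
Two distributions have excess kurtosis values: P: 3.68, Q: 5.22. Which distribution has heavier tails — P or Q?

Higher excess kurtosis ⇒ heavier tails relative to the normal distribution.
3.68 vs 5.22: the larger is 5.22, so Q has heavier tails.

Q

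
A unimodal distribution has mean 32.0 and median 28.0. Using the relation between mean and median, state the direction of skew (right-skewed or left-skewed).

mean − median = 32.0 − 28.0 = 4.0
mean > median ⇒ the longer tail is on the right ⇒ right-skewed (positively skewed).

right-skewed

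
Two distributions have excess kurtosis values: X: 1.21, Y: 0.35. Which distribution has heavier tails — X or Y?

Higher excess kurtosis ⇒ heavier tails relative to the normal distribution.
1.21 vs 0.35: the larger is 1.21, so X has heavier tails.

X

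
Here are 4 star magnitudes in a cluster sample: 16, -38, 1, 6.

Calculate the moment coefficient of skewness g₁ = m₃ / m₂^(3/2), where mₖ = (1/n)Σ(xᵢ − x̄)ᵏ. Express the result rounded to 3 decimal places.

x̄ = (16 - 38 + 1 + 6) / 4 = -3.7500
deviations (xᵢ − x̄): 19.7500, -34.2500, 4.7500, 9.7500
Σ(xᵢ − x̄)² = 1680.7500 ⇒ m₂ = 1680.7500/4 = 420.18750
Σ(xᵢ − x̄)³ = -31439.6250 ⇒ m₃ = -31439.6250/4 = -7859.90625
m₂^(3/2) = 420.18750^(1.5) = 8613.20320
g₁ = m₃ / m₂^(3/2) = -7859.90625 / 8613.20320 ≈ -0.913

-0.913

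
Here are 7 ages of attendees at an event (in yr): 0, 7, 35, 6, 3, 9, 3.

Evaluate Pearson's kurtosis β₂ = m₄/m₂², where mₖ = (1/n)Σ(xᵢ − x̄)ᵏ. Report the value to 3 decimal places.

4.603

x̄ = 9.0000
Σ(xᵢ − x̄)² = 842.0000 ⇒ m₂ = 120.28571
Σ(xᵢ − x̄)⁴ = 466226.0000 ⇒ m₄ = 66603.71429
m₂² = 14468.65306
β₂ = m₄/m₂² = 66603.71429 / 14468.65306 ≈ 4.603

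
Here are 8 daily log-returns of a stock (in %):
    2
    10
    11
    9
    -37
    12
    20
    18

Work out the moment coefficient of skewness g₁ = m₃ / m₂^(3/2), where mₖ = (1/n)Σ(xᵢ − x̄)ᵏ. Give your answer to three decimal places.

-1.861

x̄ = (2 + 10 + 11 + 9 - 37 + 12 + 20 + 18) / 8 = 5.6250
deviations (xᵢ − x̄): -3.6250, 4.3750, 5.3750, 3.3750, -42.6250, 6.3750, 14.3750, 12.3750
Σ(xᵢ − x̄)² = 2289.8750 ⇒ m₂ = 2289.8750/8 = 286.23438
Σ(xᵢ − x̄)³ = -72090.4688 ⇒ m₃ = -72090.4688/8 = -9011.30859
m₂^(3/2) = 286.23438^(1.5) = 4842.64555
g₁ = m₃ / m₂^(3/2) = -9011.30859 / 4842.64555 ≈ -1.861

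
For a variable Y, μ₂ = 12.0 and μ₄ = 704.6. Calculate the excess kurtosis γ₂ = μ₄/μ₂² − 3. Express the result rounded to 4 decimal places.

μ₂² = 12.0² = 144.00000
μ₄/μ₂² = 704.6 / 144.00000 = 4.89306
γ₂ = 4.89306 − 3 ≈ 1.8931

1.8931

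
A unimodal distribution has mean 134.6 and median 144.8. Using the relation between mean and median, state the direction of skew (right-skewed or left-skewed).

mean − median = 134.6 − 144.8 = -10.2
mean < median ⇒ the longer tail is on the left ⇒ left-skewed (negatively skewed).

left-skewed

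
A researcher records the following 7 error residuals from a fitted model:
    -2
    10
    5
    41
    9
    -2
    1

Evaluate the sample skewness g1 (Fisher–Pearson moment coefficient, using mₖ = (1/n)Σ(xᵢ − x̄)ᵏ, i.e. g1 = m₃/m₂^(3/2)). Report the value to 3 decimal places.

x̄ = (-2 + 10 + 5 + 41 + 9 - 2 + 1) / 7 = 8.8571
deviations (xᵢ − x̄): -10.8571, 1.1429, -3.8571, 32.1429, 0.1429, -10.8571, -7.8571
Σ(xᵢ − x̄)² = 1346.8571 ⇒ m₂ = 1346.8571/7 = 192.40816
Σ(xᵢ − x̄)³ = 30108.2449 ⇒ m₃ = 30108.2449/7 = 4301.17784
m₂^(3/2) = 192.40816^(1.5) = 2668.91806
g1 = m₃ / m₂^(3/2) = 4301.17784 / 2668.91806 ≈ 1.612

1.612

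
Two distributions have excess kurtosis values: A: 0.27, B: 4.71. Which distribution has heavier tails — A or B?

Higher excess kurtosis ⇒ heavier tails relative to the normal distribution.
0.27 vs 4.71: the larger is 4.71, so B has heavier tails.

B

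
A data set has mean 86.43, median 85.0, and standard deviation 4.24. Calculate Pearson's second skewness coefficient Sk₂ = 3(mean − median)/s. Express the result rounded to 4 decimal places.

Sk₂ = 3(86.43 − 85.0) / 4.24 = 3 × 1.4300 / 4.24
    = 4.2900 / 4.24 ≈ 1.0118

1.0118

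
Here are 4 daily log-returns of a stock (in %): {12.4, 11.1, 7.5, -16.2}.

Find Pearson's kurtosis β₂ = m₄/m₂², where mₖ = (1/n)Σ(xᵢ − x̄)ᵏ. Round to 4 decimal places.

2.2662

x̄ = 3.7000
Σ(xᵢ − x̄)² = 540.9000 ⇒ m₂ = 135.22500
Σ(xᵢ − x̄)⁴ = 165760.0674 ⇒ m₄ = 41440.01685
m₂² = 18285.80062
β₂ = m₄/m₂² = 41440.01685 / 18285.80062 ≈ 2.2662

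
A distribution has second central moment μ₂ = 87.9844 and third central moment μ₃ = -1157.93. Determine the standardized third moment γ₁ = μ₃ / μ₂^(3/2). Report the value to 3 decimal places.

σ = √μ₂ = √87.9844 = 9.38000
σ³ = μ₂^(3/2) = 825.29367
γ₁ = μ₃/σ³ = -1157.93 / 825.29367 ≈ -1.403

-1.403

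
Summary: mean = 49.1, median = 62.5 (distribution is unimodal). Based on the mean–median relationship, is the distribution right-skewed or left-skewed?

mean − median = 49.1 − 62.5 = -13.4
mean < median ⇒ the longer tail is on the left ⇒ left-skewed (negatively skewed).

left-skewed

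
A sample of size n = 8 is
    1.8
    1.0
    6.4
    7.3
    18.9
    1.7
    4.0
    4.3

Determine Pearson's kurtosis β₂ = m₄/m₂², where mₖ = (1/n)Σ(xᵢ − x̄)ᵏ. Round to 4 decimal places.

x̄ = 5.6750
Σ(xᵢ − x̄)² = 235.4350 ⇒ m₂ = 29.42937
Σ(xᵢ − x̄)⁴ = 31561.7209 ⇒ m₄ = 3945.21511
m₂² = 866.08811
β₂ = m₄/m₂² = 3945.21511 / 866.08811 ≈ 4.5552

4.5552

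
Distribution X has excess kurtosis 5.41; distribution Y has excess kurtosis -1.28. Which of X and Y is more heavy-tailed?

Higher excess kurtosis ⇒ heavier tails relative to the normal distribution.
5.41 vs -1.28: the larger is 5.41, so X has heavier tails. (X is leptokurtic — heavier-than-normal tails; the other is platykurtic.)

X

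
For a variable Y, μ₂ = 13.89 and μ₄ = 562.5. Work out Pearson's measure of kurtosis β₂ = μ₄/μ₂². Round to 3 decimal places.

μ₂² = 13.89² = 192.93210
μ₄/μ₂² = 562.5 / 192.93210 = 2.91553
β₂ ≈ 2.916

2.916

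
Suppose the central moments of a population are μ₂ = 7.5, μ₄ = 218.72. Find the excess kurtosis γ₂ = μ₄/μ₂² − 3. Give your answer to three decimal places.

μ₂² = 7.5² = 56.25000
μ₄/μ₂² = 218.72 / 56.25000 = 3.88836
γ₂ = 3.88836 − 3 ≈ 0.888

0.888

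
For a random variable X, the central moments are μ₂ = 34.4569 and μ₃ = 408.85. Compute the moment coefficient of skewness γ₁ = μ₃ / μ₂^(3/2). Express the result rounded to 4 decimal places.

2.0214

σ = √μ₂ = √34.4569 = 5.87000
σ³ = μ₂^(3/2) = 202.26200
γ₁ = μ₃/σ³ = 408.85 / 202.26200 ≈ 2.0214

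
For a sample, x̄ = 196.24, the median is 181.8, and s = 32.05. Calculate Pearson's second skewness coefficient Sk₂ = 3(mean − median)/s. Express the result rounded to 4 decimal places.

1.3516

Sk₂ = 3(196.24 − 181.8) / 32.05 = 3 × 14.4400 / 32.05
    = 43.3200 / 32.05 ≈ 1.3516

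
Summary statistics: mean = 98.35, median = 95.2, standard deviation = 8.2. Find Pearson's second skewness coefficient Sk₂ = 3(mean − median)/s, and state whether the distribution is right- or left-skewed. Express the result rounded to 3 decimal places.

Sk₂ = 3(98.35 − 95.2) / 8.2 = 3 × 3.1500 / 8.2
    = 9.4500 / 8.2 ≈ 1.152
Sk₂ > 0 ⇒ mean > median ⇒ right-skewed (positive skew).

1.152, right-skewed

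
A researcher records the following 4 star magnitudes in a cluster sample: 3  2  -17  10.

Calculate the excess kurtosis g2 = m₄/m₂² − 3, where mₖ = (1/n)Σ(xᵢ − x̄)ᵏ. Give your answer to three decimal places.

x̄ = -0.5000
Σ(xᵢ − x̄)² = 401.0000 ⇒ m₂ = 100.25000
Σ(xᵢ − x̄)⁴ = 86464.2500 ⇒ m₄ = 21616.06250
m₂² = 10050.06250
g2 = m₄/m₂² − 3 = 2.15084 − 3 ≈ -0.849

-0.849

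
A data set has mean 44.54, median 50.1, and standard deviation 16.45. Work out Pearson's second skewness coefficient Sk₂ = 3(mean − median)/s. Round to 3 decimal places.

-1.014

Sk₂ = 3(44.54 − 50.1) / 16.45 = 3 × -5.5600 / 16.45
    = -16.6800 / 16.45 ≈ -1.014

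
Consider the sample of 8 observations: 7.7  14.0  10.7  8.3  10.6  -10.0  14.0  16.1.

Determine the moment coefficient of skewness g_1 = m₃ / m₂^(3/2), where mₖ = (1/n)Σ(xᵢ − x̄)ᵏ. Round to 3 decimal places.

x̄ = (7.7 + 14.0 + 10.7 + 8.3 + 10.6 - 10.0 + 14.0 + 16.1) / 8 = 8.9250
deviations (xᵢ − x̄): -1.2250, 5.0750, 1.7750, -0.6250, 1.6750, -18.9250, 5.0750, 7.1750
Σ(xᵢ − x̄)² = 468.9950 ⇒ m₂ = 468.9950/8 = 58.62438
Σ(xᵢ − x̄)³ = -6139.0928 ⇒ m₃ = -6139.0928/8 = -767.38659
m₂^(3/2) = 58.62438^(1.5) = 448.86665
g_1 = m₃ / m₂^(3/2) = -767.38659 / 448.86665 ≈ -1.710

-1.710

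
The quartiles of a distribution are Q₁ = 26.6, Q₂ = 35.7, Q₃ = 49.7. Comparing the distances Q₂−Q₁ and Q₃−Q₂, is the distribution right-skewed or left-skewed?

right-skewed

Q₂ − Q₁ = 9.1;  Q₃ − Q₂ = 14.0
Q₃ − Q₂ > Q₂ − Q₁ ⇒ the upper half is more spread out ⇒ right-skewed.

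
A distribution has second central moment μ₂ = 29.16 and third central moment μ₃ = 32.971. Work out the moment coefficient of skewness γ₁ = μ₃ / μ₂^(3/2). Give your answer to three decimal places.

σ = √μ₂ = √29.16 = 5.40000
σ³ = μ₂^(3/2) = 157.46400
γ₁ = μ₃/σ³ = 32.971 / 157.46400 ≈ 0.209

0.209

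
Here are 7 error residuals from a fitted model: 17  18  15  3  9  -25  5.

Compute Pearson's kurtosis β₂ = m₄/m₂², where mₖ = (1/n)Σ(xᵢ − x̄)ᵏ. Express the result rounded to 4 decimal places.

3.8443

x̄ = 6.0000
Σ(xᵢ − x̄)² = 1326.0000 ⇒ m₂ = 189.42857
Σ(xᵢ − x̄)⁴ = 965622.0000 ⇒ m₄ = 137946.00000
m₂² = 35883.18367
β₂ = m₄/m₂² = 137946.00000 / 35883.18367 ≈ 3.8443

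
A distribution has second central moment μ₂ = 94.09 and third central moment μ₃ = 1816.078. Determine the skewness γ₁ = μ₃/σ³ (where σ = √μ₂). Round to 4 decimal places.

σ = √μ₂ = √94.09 = 9.70000
σ³ = μ₂^(3/2) = 912.67300
γ₁ = μ₃/σ³ = 1816.078 / 912.67300 ≈ 1.9898

1.9898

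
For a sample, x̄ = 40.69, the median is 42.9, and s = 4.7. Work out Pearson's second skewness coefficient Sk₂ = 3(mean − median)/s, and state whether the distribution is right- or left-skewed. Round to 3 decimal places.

Sk₂ = 3(40.69 − 42.9) / 4.7 = 3 × -2.2100 / 4.7
    = -6.6300 / 4.7 ≈ -1.411
Sk₂ < 0 ⇒ mean < median ⇒ left-skewed (negative skew).

-1.411, left-skewed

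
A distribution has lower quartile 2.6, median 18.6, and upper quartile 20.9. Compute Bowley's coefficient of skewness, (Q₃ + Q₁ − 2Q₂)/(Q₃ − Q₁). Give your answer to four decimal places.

numerator: Q₃ + Q₁ − 2Q₂ = 20.9 + 2.6 − 2×18.6 = -13.7000
denominator: Q₃ − Q₁ = 20.9 − 2.6 = 18.3000
Bowley skewness = -13.7000 / 18.3000 ≈ -0.7486

-0.7486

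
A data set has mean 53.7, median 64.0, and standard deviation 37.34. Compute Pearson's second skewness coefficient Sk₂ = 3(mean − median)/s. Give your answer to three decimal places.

-0.828

Sk₂ = 3(53.7 − 64.0) / 37.34 = 3 × -10.3000 / 37.34
    = -30.9000 / 37.34 ≈ -0.828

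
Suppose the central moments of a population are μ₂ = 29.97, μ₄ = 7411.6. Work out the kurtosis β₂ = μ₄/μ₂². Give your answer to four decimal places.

μ₂² = 29.97² = 898.20090
μ₄/μ₂² = 7411.6 / 898.20090 = 8.25161
β₂ ≈ 8.2516

8.2516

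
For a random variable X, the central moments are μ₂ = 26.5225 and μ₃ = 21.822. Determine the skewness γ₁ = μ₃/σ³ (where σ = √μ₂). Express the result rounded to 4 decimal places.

0.1598

σ = √μ₂ = √26.5225 = 5.15000
σ³ = μ₂^(3/2) = 136.59088
γ₁ = μ₃/σ³ = 21.822 / 136.59088 ≈ 0.1598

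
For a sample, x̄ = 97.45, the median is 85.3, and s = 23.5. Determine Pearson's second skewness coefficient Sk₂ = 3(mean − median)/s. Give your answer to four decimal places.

Sk₂ = 3(97.45 − 85.3) / 23.5 = 3 × 12.1500 / 23.5
    = 36.4500 / 23.5 ≈ 1.5511

1.5511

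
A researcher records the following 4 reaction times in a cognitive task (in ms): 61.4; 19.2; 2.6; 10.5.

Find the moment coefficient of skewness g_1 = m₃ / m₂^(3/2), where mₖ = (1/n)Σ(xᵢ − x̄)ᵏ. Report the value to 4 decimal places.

x̄ = (61.4 + 19.2 + 2.6 + 10.5) / 4 = 23.4250
deviations (xᵢ − x̄): 37.9750, -4.2250, -20.8250, -12.9250
Σ(xᵢ − x̄)² = 2060.6875 ⇒ m₂ = 2060.6875/4 = 515.17187
Σ(xᵢ − x̄)³ = 43497.7594 ⇒ m₃ = 43497.7594/4 = 10874.43984
m₂^(3/2) = 515.17187^(1.5) = 11693.06107
g_1 = m₃ / m₂^(3/2) = 10874.43984 / 11693.06107 ≈ 0.9300

0.9300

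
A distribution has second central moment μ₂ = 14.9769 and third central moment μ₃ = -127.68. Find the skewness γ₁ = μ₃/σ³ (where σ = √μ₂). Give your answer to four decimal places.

-2.2029

σ = √μ₂ = √14.9769 = 3.87000
σ³ = μ₂^(3/2) = 57.96060
γ₁ = μ₃/σ³ = -127.68 / 57.96060 ≈ -2.2029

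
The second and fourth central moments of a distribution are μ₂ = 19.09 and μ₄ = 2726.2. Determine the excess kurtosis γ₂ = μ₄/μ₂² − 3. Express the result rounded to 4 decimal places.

4.4808

μ₂² = 19.09² = 364.42810
μ₄/μ₂² = 2726.2 / 364.42810 = 7.48076
γ₂ = 7.48076 − 3 ≈ 4.4808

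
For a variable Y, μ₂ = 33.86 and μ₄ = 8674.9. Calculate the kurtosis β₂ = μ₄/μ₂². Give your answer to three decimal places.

μ₂² = 33.86² = 1146.49960
μ₄/μ₂² = 8674.9 / 1146.49960 = 7.56642
β₂ ≈ 7.566

7.566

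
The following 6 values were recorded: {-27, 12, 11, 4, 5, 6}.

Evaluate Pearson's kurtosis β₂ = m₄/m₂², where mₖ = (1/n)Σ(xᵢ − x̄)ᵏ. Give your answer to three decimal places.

3.854

x̄ = 1.8333
Σ(xᵢ − x̄)² = 1050.8333 ⇒ m₂ = 175.13889
Σ(xᵢ − x̄)⁴ = 709329.4861 ⇒ m₄ = 118221.58102
m₂² = 30673.63040
β₂ = m₄/m₂² = 118221.58102 / 30673.63040 ≈ 3.854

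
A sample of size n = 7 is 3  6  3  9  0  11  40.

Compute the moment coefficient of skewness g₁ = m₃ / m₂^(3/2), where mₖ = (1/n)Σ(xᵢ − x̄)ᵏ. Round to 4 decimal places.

1.7254

x̄ = (3 + 6 + 3 + 9 + 0 + 11 + 40) / 7 = 10.2857
deviations (xᵢ − x̄): -7.2857, -4.2857, -7.2857, -1.2857, -10.2857, 0.7143, 29.7143
Σ(xᵢ − x̄)² = 1115.4286 ⇒ m₂ = 1115.4286/7 = 159.34694
Σ(xᵢ − x̄)³ = 24293.7551 ⇒ m₃ = 24293.7551/7 = 3470.53644
m₂^(3/2) = 159.34694^(1.5) = 2011.47939
g₁ = m₃ / m₂^(3/2) = 3470.53644 / 2011.47939 ≈ 1.7254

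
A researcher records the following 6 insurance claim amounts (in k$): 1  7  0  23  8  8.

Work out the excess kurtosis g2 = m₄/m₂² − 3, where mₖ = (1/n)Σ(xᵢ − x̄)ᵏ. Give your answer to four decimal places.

x̄ = 7.8333
Σ(xᵢ − x̄)² = 338.8333 ⇒ m₂ = 56.47222
Σ(xᵢ − x̄)⁴ = 58858.8194 ⇒ m₄ = 9809.80324
m₂² = 3189.11188
g2 = m₄/m₂² − 3 = 3.07603 − 3 ≈ 0.0760

0.0760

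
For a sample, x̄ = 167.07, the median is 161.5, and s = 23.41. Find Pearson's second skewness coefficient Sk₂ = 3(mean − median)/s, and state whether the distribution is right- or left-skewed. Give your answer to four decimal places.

Sk₂ = 3(167.07 − 161.5) / 23.41 = 3 × 5.5700 / 23.41
    = 16.7100 / 23.41 ≈ 0.7138
Sk₂ > 0 ⇒ mean > median ⇒ right-skewed (positive skew).

0.7138, right-skewed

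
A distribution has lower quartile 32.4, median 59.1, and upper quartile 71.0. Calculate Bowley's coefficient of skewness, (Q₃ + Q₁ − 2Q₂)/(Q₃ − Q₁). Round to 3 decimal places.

numerator: Q₃ + Q₁ − 2Q₂ = 71.0 + 32.4 − 2×59.1 = -14.8000
denominator: Q₃ − Q₁ = 71.0 − 32.4 = 38.6000
Bowley skewness = -14.8000 / 38.6000 ≈ -0.383

-0.383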